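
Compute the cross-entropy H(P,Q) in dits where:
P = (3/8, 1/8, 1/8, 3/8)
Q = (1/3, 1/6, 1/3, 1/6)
0.6276 dits

Cross-entropy: H(P,Q) = -Σ p(x) log q(x)

Alternatively: H(P,Q) = H(P) + D_KL(P||Q)
H(P) = 0.5452 dits
D_KL(P||Q) = 0.0824 dits

H(P,Q) = 0.5452 + 0.0824 = 0.6276 dits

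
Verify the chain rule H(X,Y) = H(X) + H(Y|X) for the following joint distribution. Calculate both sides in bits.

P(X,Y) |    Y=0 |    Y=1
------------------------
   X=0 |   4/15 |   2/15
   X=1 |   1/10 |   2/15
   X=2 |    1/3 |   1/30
H(X,Y) = 2.3078, H(X) = 1.5494, H(Y|X) = 0.7584 (all in bits)

Chain rule: H(X,Y) = H(X) + H(Y|X)

Left side — joint entropy directly:
H(X,Y) = -Σ p(x,y) log p(x,y) = 2.3078 bits

Right side — compute H(Y|X) from the conditional distributions:
P(X) = (2/5, 7/30, 11/30), so H(X) = 1.5494 bits
H(Y|X) = Σ_x P(X=x) · H(Y|X=x):
  P(Y|X=0) = (2/3, 1/3), H(Y|X=0) = 0.9183, weight P(X=0) = 2/5
  P(Y|X=1) = (3/7, 4/7), H(Y|X=1) = 0.9852, weight P(X=1) = 7/30
  P(Y|X=2) = (10/11, 1/11), H(Y|X=2) = 0.4395, weight P(X=2) = 11/30
H(Y|X) = 0.7584 bits

H(X) + H(Y|X) = 1.5494 + 0.7584 = 2.3078 bits

Both sides equal 2.3078 bits. ✓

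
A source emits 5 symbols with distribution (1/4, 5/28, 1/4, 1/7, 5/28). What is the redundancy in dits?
0.0100 dits

Redundancy measures how far a source is from maximum entropy:
R = H_max - H(X)

Maximum entropy for 5 symbols: H_max = log_10(5) = 0.6990 dits
Actual entropy: H(X) = 0.6890 dits
Redundancy: R = 0.6990 - 0.6890 = 0.0100 dits

This redundancy represents potential for compression: the source could be compressed by 0.0100 dits per symbol.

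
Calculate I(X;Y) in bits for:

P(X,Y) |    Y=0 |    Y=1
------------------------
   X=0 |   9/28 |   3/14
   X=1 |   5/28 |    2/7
0.0336 bits

Mutual information: I(X;Y) = H(X) + H(Y) - H(X,Y)

Marginals:
P(X) = (15/28, 13/28), H(X) = 0.9963 bits
P(Y) = (1/2, 1/2), H(Y) = 1.0000 bits

Joint entropy: H(X,Y) = 1.9628 bits

I(X;Y) = 0.9963 + 1.0000 - 1.9628 = 0.0336 bits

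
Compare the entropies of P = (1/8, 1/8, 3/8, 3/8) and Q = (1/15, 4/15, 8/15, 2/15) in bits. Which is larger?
P

Computing entropies in bits:
H(P) = 1.8113
H(Q) = 1.6402

Distribution P has higher entropy.

Intuition: The distribution closer to uniform (more spread out) has higher entropy.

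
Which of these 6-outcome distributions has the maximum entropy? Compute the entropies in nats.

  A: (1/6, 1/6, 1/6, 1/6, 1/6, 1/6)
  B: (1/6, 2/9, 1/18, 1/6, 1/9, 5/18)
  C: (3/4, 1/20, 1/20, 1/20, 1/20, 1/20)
A

For a discrete distribution over n outcomes, entropy is maximized by the uniform distribution.

Computing entropies:
H(A) = 1.7918 nats
H(B) = 1.6920 nats
H(C) = 0.9647 nats

The uniform distribution (where all probabilities equal 1/6) achieves the maximum entropy of log_e(6) = 1.7918 nats.

Distribution A has the highest entropy.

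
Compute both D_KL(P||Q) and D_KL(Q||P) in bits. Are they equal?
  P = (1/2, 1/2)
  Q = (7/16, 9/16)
D_KL(P||Q) = 0.0114, D_KL(Q||P) = 0.0113

KL divergence is not symmetric: D_KL(P||Q) ≠ D_KL(Q||P) in general.

D_KL(P||Q) = 0.0114 bits
D_KL(Q||P) = 0.0113 bits

No, they are not equal!

This asymmetry is why KL divergence is not a true distance metric.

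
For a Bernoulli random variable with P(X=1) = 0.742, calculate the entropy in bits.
0.8237 bits

The binary entropy function is:
H(p) = -p log(p) - (1-p) log(1-p)

H(0.742) = -0.742 × log_2(0.742) - 0.258 × log_2(0.258)
H(0.742) = 0.8237 bits

Note: Binary entropy is maximized at p=0.5 (H=1 bit) and minimized at p=0 or p=1 (H=0).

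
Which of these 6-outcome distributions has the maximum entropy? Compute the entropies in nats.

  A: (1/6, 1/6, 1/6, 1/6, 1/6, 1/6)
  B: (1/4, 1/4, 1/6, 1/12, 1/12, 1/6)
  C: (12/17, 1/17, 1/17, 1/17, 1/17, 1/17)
A

For a discrete distribution over n outcomes, entropy is maximized by the uniform distribution.

Computing entropies:
H(A) = 1.7918 nats
H(B) = 1.7046 nats
H(C) = 1.0792 nats

The uniform distribution (where all probabilities equal 1/6) achieves the maximum entropy of log_e(6) = 1.7918 nats.

Distribution A has the highest entropy.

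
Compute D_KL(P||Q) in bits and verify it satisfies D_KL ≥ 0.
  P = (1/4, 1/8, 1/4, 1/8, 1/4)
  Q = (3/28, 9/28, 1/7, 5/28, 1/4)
0.2728 bits

KL divergence satisfies the Gibbs inequality: D_KL(P||Q) ≥ 0 for all distributions P, Q.

D_KL(P||Q) = Σ p(x) log(p(x)/q(x))
Term by term:
  x=0: 1/4 × log_2[(1/4)/(3/28)] = 0.3056
  x=1: 1/8 × log_2[(1/8)/(9/28)] = -0.1703
  x=2: 1/4 × log_2[(1/4)/(1/7)] = 0.2018
  x=3: 1/8 × log_2[(1/8)/(5/28)] = -0.0643
  x=4: 1/4 × log_2[(1/4)/(1/4)] = 0.0000
D_KL(P||Q) = 0.2728 bits

D_KL(P||Q) = 0.2728 ≥ 0 ✓

This non-negativity is a fundamental property: relative entropy cannot be negative because it measures how different Q is from P.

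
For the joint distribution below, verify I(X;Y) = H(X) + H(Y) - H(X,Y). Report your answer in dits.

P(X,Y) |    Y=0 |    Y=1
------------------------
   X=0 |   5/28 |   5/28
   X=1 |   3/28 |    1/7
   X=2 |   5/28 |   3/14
I(X;Y) = 0.0007 dits

Mutual information has multiple equivalent forms:
- I(X;Y) = H(X) - H(X|Y)
- I(X;Y) = H(Y) - H(Y|X)
- I(X;Y) = H(X) + H(Y) - H(X,Y)

Computing all quantities:
H(X) = 0.4696, H(Y) = 0.2999, H(X,Y) = 0.7688
H(X|Y) = 0.4689, H(Y|X) = 0.2992

Verification:
H(X) - H(X|Y) = 0.4696 - 0.4689 = 0.0007
H(Y) - H(Y|X) = 0.2999 - 0.2992 = 0.0007
H(X) + H(Y) - H(X,Y) = 0.4696 + 0.2999 - 0.7688 = 0.0007

All forms give I(X;Y) = 0.0007 dits. ✓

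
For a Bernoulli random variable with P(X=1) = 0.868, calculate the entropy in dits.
0.1694 dits

The binary entropy function is:
H(p) = -p log(p) - (1-p) log(1-p)

H(0.868) = -0.868 × log_10(0.868) - 0.132 × log_10(0.132)
H(0.868) = 0.1694 dits

Note: Binary entropy is maximized at p=0.5 (H=1 bit) and minimized at p=0 or p=1 (H=0).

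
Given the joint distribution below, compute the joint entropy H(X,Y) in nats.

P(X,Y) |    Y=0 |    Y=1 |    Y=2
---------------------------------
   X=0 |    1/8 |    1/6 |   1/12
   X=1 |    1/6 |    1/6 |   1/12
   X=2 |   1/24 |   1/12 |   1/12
2.1165 nats

Joint entropy is H(X,Y) = -Σ_{x,y} p(x,y) log p(x,y).

Summing over all non-zero entries:
H(X,Y) = -[1/8·log_e(1/8) + 1/6·log_e(1/6) + 1/12·log_e(1/12) + 1/6·log_e(1/6) + 1/6·log_e(1/6) + 1/12·log_e(1/12) + 1/24·log_e(1/24) + 1/12·log_e(1/12) + 1/12·log_e(1/12)]
H(X,Y) = 2.1165 nats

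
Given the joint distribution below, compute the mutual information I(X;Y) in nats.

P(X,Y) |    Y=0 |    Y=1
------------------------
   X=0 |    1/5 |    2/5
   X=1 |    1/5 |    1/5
0.0138 nats

Mutual information: I(X;Y) = H(X) + H(Y) - H(X,Y)

Marginals:
P(X) = (3/5, 2/5), H(X) = 0.6730 nats
P(Y) = (2/5, 3/5), H(Y) = 0.6730 nats

Joint entropy: H(X,Y) = 1.3322 nats

I(X;Y) = 0.6730 + 0.6730 - 1.3322 = 0.0138 nats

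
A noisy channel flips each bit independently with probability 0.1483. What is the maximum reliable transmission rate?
0.3944 bits

For a binary symmetric channel (BSC) with error probability p:
Capacity C = 1 - H(p) bits per symbol

where H(p) = -p log₂(p) - (1-p) log₂(1-p) is the binary entropy function.

H(0.1483) = 0.6056 bits
C = 1 - 0.6056 = 0.3944 bits per symbol

This means we can reliably transmit up to 0.3944 bits of information per channel use.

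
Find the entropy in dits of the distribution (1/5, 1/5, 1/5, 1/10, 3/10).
0.6762 dits

Shannon entropy is H(X) = -Σ p(x) log p(x).

For P = (1/5, 1/5, 1/5, 1/10, 3/10):
H = -1/5 × log_10(1/5) -1/5 × log_10(1/5) -1/5 × log_10(1/5) -1/10 × log_10(1/10) -3/10 × log_10(3/10)
H = 0.6762 dits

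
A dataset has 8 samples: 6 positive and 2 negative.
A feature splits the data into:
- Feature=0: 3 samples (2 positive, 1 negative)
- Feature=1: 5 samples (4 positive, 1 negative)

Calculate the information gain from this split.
0.0157 bits

Information Gain = H(Y) - H(Y|Feature)

Before split:
P(positive) = 6/8 = 0.7500
H(Y) = 0.8113 bits

After split:
Feature=0: H = 0.9183 bits (weight = 3/8)
Feature=1: H = 0.7219 bits (weight = 5/8)
H(Y|Feature) = (3/8)×0.9183 + (5/8)×0.7219 = 0.7956 bits

Information Gain = 0.8113 - 0.7956 = 0.0157 bits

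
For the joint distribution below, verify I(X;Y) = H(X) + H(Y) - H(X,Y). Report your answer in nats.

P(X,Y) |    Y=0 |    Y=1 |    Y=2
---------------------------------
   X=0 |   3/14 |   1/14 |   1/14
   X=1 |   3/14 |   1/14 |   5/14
I(X;Y) = 0.0626 nats

Mutual information has multiple equivalent forms:
- I(X;Y) = H(X) - H(X|Y)
- I(X;Y) = H(Y) - H(Y|X)
- I(X;Y) = H(X) + H(Y) - H(X,Y)

Computing all quantities:
H(X) = 0.6518, H(Y) = 1.0042, H(X,Y) = 1.5934
H(X|Y) = 0.5892, H(Y|X) = 0.9417

Verification:
H(X) - H(X|Y) = 0.6518 - 0.5892 = 0.0626
H(Y) - H(Y|X) = 1.0042 - 0.9417 = 0.0626
H(X) + H(Y) - H(X,Y) = 0.6518 + 1.0042 - 1.5934 = 0.0626

All forms give I(X;Y) = 0.0626 nats. ✓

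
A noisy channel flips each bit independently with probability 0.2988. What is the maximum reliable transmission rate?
0.1202 bits

For a binary symmetric channel (BSC) with error probability p:
Capacity C = 1 - H(p) bits per symbol

where H(p) = -p log₂(p) - (1-p) log₂(1-p) is the binary entropy function.

H(0.2988) = 0.8798 bits
C = 1 - 0.8798 = 0.1202 bits per symbol

This means we can reliably transmit up to 0.1202 bits of information per channel use.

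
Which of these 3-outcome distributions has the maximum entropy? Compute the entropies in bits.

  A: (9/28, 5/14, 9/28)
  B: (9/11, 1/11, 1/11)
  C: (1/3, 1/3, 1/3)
C

For a discrete distribution over n outcomes, entropy is maximized by the uniform distribution.

Computing entropies:
H(A) = 1.5831 bits
H(B) = 0.8659 bits
H(C) = 1.5850 bits

The uniform distribution (where all probabilities equal 1/3) achieves the maximum entropy of log_2(3) = 1.5850 bits.

Distribution C has the highest entropy.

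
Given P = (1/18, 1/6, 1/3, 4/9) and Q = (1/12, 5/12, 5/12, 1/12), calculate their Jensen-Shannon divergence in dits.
0.0431 dits

Jensen-Shannon divergence is:
JSD(P||Q) = 0.5 × D_KL(P||M) + 0.5 × D_KL(Q||M)
where M = 0.5 × (P + Q) is the mixture distribution.

M = 0.5 × (1/18, 1/6, 1/3, 4/9) + 0.5 × (1/12, 5/12, 5/12, 1/12) = (0.0694444, 7/24, 3/8, 0.263889)

D_KL(P||M) = 0.0377 dits
D_KL(Q||M) = 0.0485 dits

JSD(P||Q) = 0.5 × 0.0377 + 0.5 × 0.0485 = 0.0431 dits

Unlike KL divergence, JSD is symmetric and bounded: 0 ≤ JSD ≤ log(2).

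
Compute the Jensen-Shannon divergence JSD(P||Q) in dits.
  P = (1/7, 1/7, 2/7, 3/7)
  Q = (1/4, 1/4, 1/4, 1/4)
0.0118 dits

Jensen-Shannon divergence is:
JSD(P||Q) = 0.5 × D_KL(P||M) + 0.5 × D_KL(Q||M)
where M = 0.5 × (P + Q) is the mixture distribution.

M = 0.5 × (1/7, 1/7, 2/7, 3/7) + 0.5 × (1/4, 1/4, 1/4, 1/4) = (0.196429, 0.196429, 0.267857, 0.339286)

D_KL(P||M) = 0.0120 dits
D_KL(Q||M) = 0.0117 dits

JSD(P||Q) = 0.5 × 0.0120 + 0.5 × 0.0117 = 0.0118 dits

Unlike KL divergence, JSD is symmetric and bounded: 0 ≤ JSD ≤ log(2).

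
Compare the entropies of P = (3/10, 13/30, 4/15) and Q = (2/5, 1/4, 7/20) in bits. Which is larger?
Q

Computing entropies in bits:
H(P) = 1.5524
H(Q) = 1.5589

Distribution Q has higher entropy.

Intuition: The distribution closer to uniform (more spread out) has higher entropy.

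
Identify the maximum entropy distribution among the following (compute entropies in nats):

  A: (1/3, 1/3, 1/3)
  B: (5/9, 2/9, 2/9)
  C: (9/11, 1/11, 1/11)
A

For a discrete distribution over n outcomes, entropy is maximized by the uniform distribution.

Computing entropies:
H(A) = 1.0986 nats
H(B) = 0.9950 nats
H(C) = 0.6002 nats

The uniform distribution (where all probabilities equal 1/3) achieves the maximum entropy of log_e(3) = 1.0986 nats.

Distribution A has the highest entropy.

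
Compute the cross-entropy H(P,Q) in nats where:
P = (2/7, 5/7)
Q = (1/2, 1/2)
0.6931 nats

Cross-entropy: H(P,Q) = -Σ p(x) log q(x)

Alternatively: H(P,Q) = H(P) + D_KL(P||Q)
H(P) = 0.5983 nats
D_KL(P||Q) = 0.0949 nats

H(P,Q) = 0.5983 + 0.0949 = 0.6931 nats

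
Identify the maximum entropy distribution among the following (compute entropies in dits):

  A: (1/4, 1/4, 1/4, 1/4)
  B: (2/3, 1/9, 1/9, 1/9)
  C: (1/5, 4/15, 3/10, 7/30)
A

For a discrete distribution over n outcomes, entropy is maximized by the uniform distribution.

Computing entropies:
H(A) = 0.6021 dits
H(B) = 0.4355 dits
H(C) = 0.5972 dits

The uniform distribution (where all probabilities equal 1/4) achieves the maximum entropy of log_10(4) = 0.6021 dits.

Distribution A has the highest entropy.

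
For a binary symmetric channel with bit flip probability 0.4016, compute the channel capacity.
0.0281 bits

For a binary symmetric channel (BSC) with error probability p:
Capacity C = 1 - H(p) bits per symbol

where H(p) = -p log₂(p) - (1-p) log₂(1-p) is the binary entropy function.

H(0.4016) = 0.9719 bits
C = 1 - 0.9719 = 0.0281 bits per symbol

This means we can reliably transmit up to 0.0281 bits of information per channel use.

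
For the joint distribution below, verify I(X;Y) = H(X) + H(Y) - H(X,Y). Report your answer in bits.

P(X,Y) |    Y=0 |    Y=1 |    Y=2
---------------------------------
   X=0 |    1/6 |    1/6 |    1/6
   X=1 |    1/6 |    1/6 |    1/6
I(X;Y) = 0.0000 bits

Mutual information has multiple equivalent forms:
- I(X;Y) = H(X) - H(X|Y)
- I(X;Y) = H(Y) - H(Y|X)
- I(X;Y) = H(X) + H(Y) - H(X,Y)

Computing all quantities:
H(X) = 1.0000, H(Y) = 1.5850, H(X,Y) = 2.5850
H(X|Y) = 1.0000, H(Y|X) = 1.5850

Verification:
H(X) - H(X|Y) = 1.0000 - 1.0000 = 0.0000
H(Y) - H(Y|X) = 1.5850 - 1.5850 = 0.0000
H(X) + H(Y) - H(X,Y) = 1.0000 + 1.5850 - 2.5850 = 0.0000

All forms give I(X;Y) = 0.0000 bits. ✓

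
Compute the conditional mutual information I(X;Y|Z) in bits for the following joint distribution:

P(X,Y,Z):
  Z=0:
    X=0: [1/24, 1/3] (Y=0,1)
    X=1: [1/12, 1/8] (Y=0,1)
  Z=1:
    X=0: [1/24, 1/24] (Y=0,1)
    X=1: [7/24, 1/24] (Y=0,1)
0.0825 bits

Conditional mutual information: I(X;Y|Z) = H(X|Z) + H(Y|Z) - H(X,Y|Z)

H(Z) = 0.9799
H(X,Z) = 1.8292 → H(X|Z) = 0.8493
H(Y,Z) = 1.7179 → H(Y|Z) = 0.7381
H(X,Y,Z) = 2.4847 → H(X,Y|Z) = 1.5048

I(X;Y|Z) = 0.8493 + 0.7381 - 1.5048 = 0.0825 bits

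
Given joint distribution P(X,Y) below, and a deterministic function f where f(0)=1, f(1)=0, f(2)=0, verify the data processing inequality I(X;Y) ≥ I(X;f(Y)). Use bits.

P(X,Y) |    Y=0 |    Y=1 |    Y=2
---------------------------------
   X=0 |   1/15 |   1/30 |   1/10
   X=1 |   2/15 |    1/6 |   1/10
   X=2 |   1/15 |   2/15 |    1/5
I(X;Y) = 0.0683, I(X;f(Y)) = 0.0257, inequality holds: 0.0683 ≥ 0.0257

Data Processing Inequality: For any Markov chain X → Y → Z, we have I(X;Y) ≥ I(X;Z).

Here Z = f(Y) is a deterministic function of Y, forming X → Y → Z.

Original I(X;Y) = 0.0683 bits

After applying f:
P(X,Z) where Z=f(Y):
- P(X,Z=0) = P(X,Y=1) + P(X,Y=2)
- P(X,Z=1) = P(X,Y=0)

I(X;Z) = I(X;f(Y)) = 0.0257 bits

Verification: 0.0683 ≥ 0.0257 ✓

Information cannot be created by processing; the function f can only lose information about X.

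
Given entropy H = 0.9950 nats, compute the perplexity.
2.7047

Perplexity is e^H (or exp(H) for natural log).

H = 0.9950 nats
Perplexity = e^0.9950 = 2.7047

Interpretation: The model's uncertainty is equivalent to choosing uniformly among 2.7 options.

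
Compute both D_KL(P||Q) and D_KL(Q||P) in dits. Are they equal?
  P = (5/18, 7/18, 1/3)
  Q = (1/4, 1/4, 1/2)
D_KL(P||Q) = 0.0286, D_KL(Q||P) = 0.0286

KL divergence is not symmetric: D_KL(P||Q) ≠ D_KL(Q||P) in general.

D_KL(P||Q) = 0.0286 dits
D_KL(Q||P) = 0.0286 dits

In this case they happen to be equal (to 4 decimal places).

This asymmetry is why KL divergence is not a true distance metric.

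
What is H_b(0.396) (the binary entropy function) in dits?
0.2916 dits

The binary entropy function is:
H(p) = -p log(p) - (1-p) log(1-p)

H(0.396) = -0.396 × log_10(0.396) - 0.604 × log_10(0.604)
H(0.396) = 0.2916 dits

Note: Binary entropy is maximized at p=0.5 (H=1 bit) and minimized at p=0 or p=1 (H=0).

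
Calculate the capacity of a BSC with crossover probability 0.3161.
0.0999 bits

For a binary symmetric channel (BSC) with error probability p:
Capacity C = 1 - H(p) bits per symbol

where H(p) = -p log₂(p) - (1-p) log₂(1-p) is the binary entropy function.

H(0.3161) = 0.9001 bits
C = 1 - 0.9001 = 0.0999 bits per symbol

This means we can reliably transmit up to 0.0999 bits of information per channel use.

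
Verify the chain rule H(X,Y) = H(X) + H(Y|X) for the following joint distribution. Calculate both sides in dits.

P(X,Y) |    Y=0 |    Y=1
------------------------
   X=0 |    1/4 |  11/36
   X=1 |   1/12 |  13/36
H(X,Y) = 0.5575, H(X) = 0.2983, H(Y|X) = 0.2592 (all in dits)

Chain rule: H(X,Y) = H(X) + H(Y|X)

Left side — joint entropy directly:
H(X,Y) = -Σ p(x,y) log p(x,y) = 0.5575 dits

Right side — compute H(Y|X) from the conditional distributions:
P(X) = (5/9, 4/9), so H(X) = 0.2983 dits
H(Y|X) = Σ_x P(X=x) · H(Y|X=x):
  P(Y|X=0) = (9/20, 11/20), H(Y|X=0) = 0.2989, weight P(X=0) = 5/9
  P(Y|X=1) = (3/16, 13/16), H(Y|X=1) = 0.2096, weight P(X=1) = 4/9
H(Y|X) = 0.2592 dits

H(X) + H(Y|X) = 0.2983 + 0.2592 = 0.5575 dits

Both sides equal 0.5575 dits. ✓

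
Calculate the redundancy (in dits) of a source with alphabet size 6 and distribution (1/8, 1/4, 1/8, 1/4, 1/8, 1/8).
0.0256 dits

Redundancy measures how far a source is from maximum entropy:
R = H_max - H(X)

Maximum entropy for 6 symbols: H_max = log_10(6) = 0.7782 dits
Actual entropy: H(X) = 0.7526 dits
Redundancy: R = 0.7782 - 0.7526 = 0.0256 dits

This redundancy represents potential for compression: the source could be compressed by 0.0256 dits per symbol.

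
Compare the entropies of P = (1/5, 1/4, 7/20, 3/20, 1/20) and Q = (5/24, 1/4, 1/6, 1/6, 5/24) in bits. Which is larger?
Q

Computing entropies in bits:
H(P) = 2.1211
H(Q) = 2.3046

Distribution Q has higher entropy.

Intuition: The distribution closer to uniform (more spread out) has higher entropy.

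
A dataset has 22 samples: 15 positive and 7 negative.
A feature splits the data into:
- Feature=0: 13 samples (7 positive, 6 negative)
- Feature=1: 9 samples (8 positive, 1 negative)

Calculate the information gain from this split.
0.1081 bits

Information Gain = H(Y) - H(Y|Feature)

Before split:
P(positive) = 15/22 = 0.6818
H(Y) = 0.9024 bits

After split:
Feature=0: H = 0.9957 bits (weight = 13/22)
Feature=1: H = 0.5033 bits (weight = 9/22)
H(Y|Feature) = (13/22)×0.9957 + (9/22)×0.5033 = 0.7943 bits

Information Gain = 0.9024 - 0.7943 = 0.1081 bits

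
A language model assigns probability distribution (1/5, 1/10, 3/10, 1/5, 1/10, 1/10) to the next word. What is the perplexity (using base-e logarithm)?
5.4507

Perplexity is e^H (or exp(H) for natural log).

First, H = -Σ p log p = 1.6957 nats
Perplexity = e^1.6957 = 5.4507

Interpretation: The model's uncertainty is equivalent to choosing uniformly among 5.5 options.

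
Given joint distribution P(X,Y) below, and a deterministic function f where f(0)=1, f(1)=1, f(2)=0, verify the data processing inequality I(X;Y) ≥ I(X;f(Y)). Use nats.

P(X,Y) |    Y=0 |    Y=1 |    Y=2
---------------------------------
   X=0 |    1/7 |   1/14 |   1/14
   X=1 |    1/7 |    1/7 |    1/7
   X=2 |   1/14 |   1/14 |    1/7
I(X;Y) = 0.0284, I(X;f(Y)) = 0.0203, inequality holds: 0.0284 ≥ 0.0203

Data Processing Inequality: For any Markov chain X → Y → Z, we have I(X;Y) ≥ I(X;Z).

Here Z = f(Y) is a deterministic function of Y, forming X → Y → Z.

Original I(X;Y) = 0.0284 nats

After applying f:
P(X,Z) where Z=f(Y):
- P(X,Z=0) = P(X,Y=2)
- P(X,Z=1) = P(X,Y=0) + P(X,Y=1)

I(X;Z) = I(X;f(Y)) = 0.0203 nats

Verification: 0.0284 ≥ 0.0203 ✓

Information cannot be created by processing; the function f can only lose information about X.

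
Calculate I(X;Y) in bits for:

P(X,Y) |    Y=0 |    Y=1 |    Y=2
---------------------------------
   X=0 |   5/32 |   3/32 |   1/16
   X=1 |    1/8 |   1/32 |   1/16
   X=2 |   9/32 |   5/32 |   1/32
0.0572 bits

Mutual information: I(X;Y) = H(X) + H(Y) - H(X,Y)

Marginals:
P(X) = (5/16, 7/32, 15/32), H(X) = 1.5164 bits
P(Y) = (9/16, 9/32, 5/32), H(Y) = 1.4001 bits

Joint entropy: H(X,Y) = 2.8593 bits

I(X;Y) = 1.5164 + 1.4001 - 2.8593 = 0.0572 bits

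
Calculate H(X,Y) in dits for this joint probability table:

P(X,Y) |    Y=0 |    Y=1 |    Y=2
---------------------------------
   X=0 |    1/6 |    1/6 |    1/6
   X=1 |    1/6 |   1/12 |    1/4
0.7592 dits

Joint entropy is H(X,Y) = -Σ_{x,y} p(x,y) log p(x,y).

Summing over all non-zero entries:
H(X,Y) = -[1/6·log_10(1/6) + 1/6·log_10(1/6) + 1/6·log_10(1/6) + 1/6·log_10(1/6) + 1/12·log_10(1/12) + 1/4·log_10(1/4)]
H(X,Y) = 0.7592 dits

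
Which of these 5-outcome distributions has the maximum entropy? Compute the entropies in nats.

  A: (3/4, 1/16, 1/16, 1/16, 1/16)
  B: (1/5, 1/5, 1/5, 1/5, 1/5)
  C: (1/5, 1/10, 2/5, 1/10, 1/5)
B

For a discrete distribution over n outcomes, entropy is maximized by the uniform distribution.

Computing entropies:
H(A) = 0.9089 nats
H(B) = 1.6094 nats
H(C) = 1.4708 nats

The uniform distribution (where all probabilities equal 1/5) achieves the maximum entropy of log_e(5) = 1.6094 nats.

Distribution B has the highest entropy.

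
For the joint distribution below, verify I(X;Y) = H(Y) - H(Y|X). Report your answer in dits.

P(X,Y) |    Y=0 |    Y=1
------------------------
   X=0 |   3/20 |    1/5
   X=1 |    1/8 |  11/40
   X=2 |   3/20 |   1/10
I(X;Y) = 0.0114 dits

Mutual information has multiple equivalent forms:
- I(X;Y) = H(X) - H(X|Y)
- I(X;Y) = H(Y) - H(Y|X)
- I(X;Y) = H(X) + H(Y) - H(X,Y)

Computing all quantities:
H(X) = 0.4693, H(Y) = 0.2961, H(X,Y) = 0.7540
H(X|Y) = 0.4579, H(Y|X) = 0.2848

Verification:
H(X) - H(X|Y) = 0.4693 - 0.4579 = 0.0114
H(Y) - H(Y|X) = 0.2961 - 0.2848 = 0.0114
H(X) + H(Y) - H(X,Y) = 0.4693 + 0.2961 - 0.7540 = 0.0114

All forms give I(X;Y) = 0.0114 dits. ✓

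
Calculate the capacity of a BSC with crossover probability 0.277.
0.1487 bits

For a binary symmetric channel (BSC) with error probability p:
Capacity C = 1 - H(p) bits per symbol

where H(p) = -p log₂(p) - (1-p) log₂(1-p) is the binary entropy function.

H(0.277) = 0.8513 bits
C = 1 - 0.8513 = 0.1487 bits per symbol

This means we can reliably transmit up to 0.1487 bits of information per channel use.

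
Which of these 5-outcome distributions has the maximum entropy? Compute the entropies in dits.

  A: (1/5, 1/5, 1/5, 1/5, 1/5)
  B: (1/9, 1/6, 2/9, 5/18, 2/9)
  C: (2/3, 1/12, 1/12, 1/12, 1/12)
A

For a discrete distribution over n outcomes, entropy is maximized by the uniform distribution.

Computing entropies:
H(A) = 0.6990 dits
H(B) = 0.6806 dits
H(C) = 0.4771 dits

The uniform distribution (where all probabilities equal 1/5) achieves the maximum entropy of log_10(5) = 0.6990 dits.

Distribution A has the highest entropy.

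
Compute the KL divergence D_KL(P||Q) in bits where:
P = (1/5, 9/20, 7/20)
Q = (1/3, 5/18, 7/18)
0.1126 bits

KL divergence: D_KL(P||Q) = Σ p(x) log(p(x)/q(x))

Computing term by term:
  x=0: 1/5 × log_2[(1/5)/(1/3)] = 1/5 × -0.7370 = -0.1474
  x=1: 9/20 × log_2[(9/20)/(5/18)] = 9/20 × 0.6960 = 0.3132
  x=2: 7/20 × log_2[(7/20)/(7/18)] = 7/20 × -0.1520 = -0.0532

D_KL(P||Q) = 0.1126 bits

Note: KL divergence is always non-negative and equals 0 iff P = Q.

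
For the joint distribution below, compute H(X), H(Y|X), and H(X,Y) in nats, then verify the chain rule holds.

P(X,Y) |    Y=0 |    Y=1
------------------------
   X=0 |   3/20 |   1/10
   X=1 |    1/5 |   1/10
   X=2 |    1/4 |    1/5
H(X,Y) = 1.7354, H(X) = 1.0671, H(Y|X) = 0.6683 (all in nats)

Chain rule: H(X,Y) = H(X) + H(Y|X)

Left side — joint entropy directly:
H(X,Y) = -Σ p(x,y) log p(x,y) = 1.7354 nats

Right side — compute H(Y|X) from the conditional distributions:
P(X) = (1/4, 3/10, 9/20), so H(X) = 1.0671 nats
H(Y|X) = Σ_x P(X=x) · H(Y|X=x):
  P(Y|X=0) = (3/5, 2/5), H(Y|X=0) = 0.6730, weight P(X=0) = 1/4
  P(Y|X=1) = (2/3, 1/3), H(Y|X=1) = 0.6365, weight P(X=1) = 3/10
  P(Y|X=2) = (5/9, 4/9), H(Y|X=2) = 0.6870, weight P(X=2) = 9/20
H(Y|X) = 0.6683 nats

H(X) + H(Y|X) = 1.0671 + 0.6683 = 1.7354 nats

Both sides equal 1.7354 nats. ✓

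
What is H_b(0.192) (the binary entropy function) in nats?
0.4891 nats

The binary entropy function is:
H(p) = -p log(p) - (1-p) log(1-p)

H(0.192) = -0.192 × log_e(0.192) - 0.808 × log_e(0.808)
H(0.192) = 0.4891 nats

Note: Binary entropy is maximized at p=0.5 (H=1 bit) and minimized at p=0 or p=1 (H=0).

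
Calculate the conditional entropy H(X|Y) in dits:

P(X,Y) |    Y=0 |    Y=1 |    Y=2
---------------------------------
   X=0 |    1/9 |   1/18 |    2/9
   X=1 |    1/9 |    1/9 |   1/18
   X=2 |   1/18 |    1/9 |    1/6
0.4426 dits

Using the chain rule: H(X|Y) = H(X,Y) - H(Y)

First, compute H(X,Y) = 0.9082 dits

Marginal P(Y) = (5/18, 5/18, 4/9)
H(Y) = 0.4656 dits

H(X|Y) = H(X,Y) - H(Y) = 0.9082 - 0.4656 = 0.4426 dits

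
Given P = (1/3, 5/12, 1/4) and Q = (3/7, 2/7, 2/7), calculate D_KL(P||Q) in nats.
0.0401 nats

KL divergence: D_KL(P||Q) = Σ p(x) log(p(x)/q(x))

Computing term by term:
  x=0: 1/3 × log_e[(1/3)/(3/7)] = 1/3 × -0.2513 = -0.0838
  x=1: 5/12 × log_e[(5/12)/(2/7)] = 5/12 × 0.3773 = 0.1572
  x=2: 1/4 × log_e[(1/4)/(2/7)] = 1/4 × -0.1335 = -0.0334

D_KL(P||Q) = 0.0401 nats

Note: KL divergence is always non-negative and equals 0 iff P = Q.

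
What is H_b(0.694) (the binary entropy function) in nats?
0.6159 nats

The binary entropy function is:
H(p) = -p log(p) - (1-p) log(1-p)

H(0.694) = -0.694 × log_e(0.694) - 0.306 × log_e(0.306)
H(0.694) = 0.6159 nats

Note: Binary entropy is maximized at p=0.5 (H=1 bit) and minimized at p=0 or p=1 (H=0).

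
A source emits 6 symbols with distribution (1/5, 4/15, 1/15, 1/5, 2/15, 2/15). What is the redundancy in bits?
0.1121 bits

Redundancy measures how far a source is from maximum entropy:
R = H_max - H(X)

Maximum entropy for 6 symbols: H_max = log_2(6) = 2.5850 bits
Actual entropy: H(X) = 2.4729 bits
Redundancy: R = 2.5850 - 2.4729 = 0.1121 bits

This redundancy represents potential for compression: the source could be compressed by 0.1121 bits per symbol.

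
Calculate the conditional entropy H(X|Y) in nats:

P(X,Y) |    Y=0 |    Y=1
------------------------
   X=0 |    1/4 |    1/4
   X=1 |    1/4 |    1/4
0.6931 nats

Using the chain rule: H(X|Y) = H(X,Y) - H(Y)

First, compute H(X,Y) = 1.3863 nats

Marginal P(Y) = (1/2, 1/2)
H(Y) = 0.6931 nats

H(X|Y) = H(X,Y) - H(Y) = 1.3863 - 0.6931 = 0.6931 nats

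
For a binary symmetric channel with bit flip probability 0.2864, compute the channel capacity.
0.1360 bits

For a binary symmetric channel (BSC) with error probability p:
Capacity C = 1 - H(p) bits per symbol

where H(p) = -p log₂(p) - (1-p) log₂(1-p) is the binary entropy function.

H(0.2864) = 0.8640 bits
C = 1 - 0.8640 = 0.1360 bits per symbol

This means we can reliably transmit up to 0.1360 bits of information per channel use.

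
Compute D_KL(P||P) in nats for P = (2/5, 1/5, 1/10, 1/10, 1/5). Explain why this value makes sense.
0.0000 nats

KL divergence satisfies the Gibbs inequality: D_KL(P||Q) ≥ 0 for all distributions P, Q.

D_KL(P||Q) = Σ p(x) log(p(x)/q(x))
Each term is p(x) × log_e(p(x)/p(x)) = p(x) × log_e(1) = 0, so the sum is 0.
D_KL(P||Q) = 0.0000 nats

When P = Q, the KL divergence is exactly 0, as there is no 'divergence' between identical distributions.

This non-negativity is a fundamental property: relative entropy cannot be negative because it measures how different Q is from P.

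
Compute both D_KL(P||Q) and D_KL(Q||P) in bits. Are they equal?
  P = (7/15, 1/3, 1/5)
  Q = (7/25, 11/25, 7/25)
D_KL(P||Q) = 0.1133, D_KL(Q||P) = 0.1058

KL divergence is not symmetric: D_KL(P||Q) ≠ D_KL(Q||P) in general.

D_KL(P||Q) = 0.1133 bits
D_KL(Q||P) = 0.1058 bits

No, they are not equal!

This asymmetry is why KL divergence is not a true distance metric.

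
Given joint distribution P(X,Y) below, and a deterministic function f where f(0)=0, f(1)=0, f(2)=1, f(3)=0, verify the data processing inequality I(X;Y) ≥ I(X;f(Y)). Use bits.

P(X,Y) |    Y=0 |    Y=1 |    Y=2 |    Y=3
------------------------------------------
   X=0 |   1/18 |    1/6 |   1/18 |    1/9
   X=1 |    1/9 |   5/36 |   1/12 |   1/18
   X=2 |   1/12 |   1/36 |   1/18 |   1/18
I(X;Y) = 0.0817, I(X;f(Y)) = 0.0088, inequality holds: 0.0817 ≥ 0.0088

Data Processing Inequality: For any Markov chain X → Y → Z, we have I(X;Y) ≥ I(X;Z).

Here Z = f(Y) is a deterministic function of Y, forming X → Y → Z.

Original I(X;Y) = 0.0817 bits

After applying f:
P(X,Z) where Z=f(Y):
- P(X,Z=0) = P(X,Y=0) + P(X,Y=1) + P(X,Y=3)
- P(X,Z=1) = P(X,Y=2)

I(X;Z) = I(X;f(Y)) = 0.0088 bits

Verification: 0.0817 ≥ 0.0088 ✓

Information cannot be created by processing; the function f can only lose information about X.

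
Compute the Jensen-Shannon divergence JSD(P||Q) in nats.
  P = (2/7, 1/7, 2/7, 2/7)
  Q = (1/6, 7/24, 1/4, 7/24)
0.0215 nats

Jensen-Shannon divergence is:
JSD(P||Q) = 0.5 × D_KL(P||M) + 0.5 × D_KL(Q||M)
where M = 0.5 × (P + Q) is the mixture distribution.

M = 0.5 × (2/7, 1/7, 2/7, 2/7) + 0.5 × (1/6, 7/24, 1/4, 7/24) = (0.22619, 0.217262, 0.267857, 0.28869)

D_KL(P||M) = 0.0223 nats
D_KL(Q||M) = 0.0207 nats

JSD(P||Q) = 0.5 × 0.0223 + 0.5 × 0.0207 = 0.0215 nats

Unlike KL divergence, JSD is symmetric and bounded: 0 ≤ JSD ≤ log(2).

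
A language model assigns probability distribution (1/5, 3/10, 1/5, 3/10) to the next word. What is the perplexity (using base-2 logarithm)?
3.9203

Perplexity is 2^H (or exp(H) for natural log).

First, H = -Σ p log p = 1.9710 bits
Perplexity = 2^1.9710 = 3.9203

Interpretation: The model's uncertainty is equivalent to choosing uniformly among 3.9 options.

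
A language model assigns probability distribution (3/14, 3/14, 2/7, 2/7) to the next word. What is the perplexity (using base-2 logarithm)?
3.9593

Perplexity is 2^H (or exp(H) for natural log).

First, H = -Σ p log p = 1.9852 bits
Perplexity = 2^1.9852 = 3.9593

Interpretation: The model's uncertainty is equivalent to choosing uniformly among 4.0 options.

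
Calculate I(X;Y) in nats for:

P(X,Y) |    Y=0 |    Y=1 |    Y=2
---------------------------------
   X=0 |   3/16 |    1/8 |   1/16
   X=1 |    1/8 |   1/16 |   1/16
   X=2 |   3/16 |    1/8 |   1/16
0.0054 nats

Mutual information: I(X;Y) = H(X) + H(Y) - H(X,Y)

Marginals:
P(X) = (3/8, 1/4, 3/8), H(X) = 1.0822 nats
P(Y) = (1/2, 5/16, 3/16), H(Y) = 1.0239 nats

Joint entropy: H(X,Y) = 2.1007 nats

I(X;Y) = 1.0822 + 1.0239 - 2.1007 = 0.0054 nats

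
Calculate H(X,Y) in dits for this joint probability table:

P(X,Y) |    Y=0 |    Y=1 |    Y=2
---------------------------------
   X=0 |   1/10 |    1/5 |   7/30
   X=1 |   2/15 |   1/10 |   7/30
0.7514 dits

Joint entropy is H(X,Y) = -Σ_{x,y} p(x,y) log p(x,y).

Summing over all non-zero entries:
H(X,Y) = -[1/10·log_10(1/10) + 1/5·log_10(1/5) + 7/30·log_10(7/30) + 2/15·log_10(2/15) + 1/10·log_10(1/10) + 7/30·log_10(7/30)]
H(X,Y) = 0.7514 dits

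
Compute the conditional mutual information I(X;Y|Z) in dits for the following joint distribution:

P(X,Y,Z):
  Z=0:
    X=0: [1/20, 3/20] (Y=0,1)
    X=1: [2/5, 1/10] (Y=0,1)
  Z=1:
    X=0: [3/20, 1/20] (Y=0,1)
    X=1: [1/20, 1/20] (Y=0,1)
0.0446 dits

Conditional mutual information: I(X;Y|Z) = H(X|Z) + H(Y|Z) - H(X,Y|Z)

H(Z) = 0.2653
H(X,Z) = 0.5301 → H(X|Z) = 0.2648
H(Y,Z) = 0.5464 → H(Y|Z) = 0.2811
H(X,Y,Z) = 0.7666 → H(X,Y|Z) = 0.5013

I(X;Y|Z) = 0.2648 + 0.2811 - 0.5013 = 0.0446 dits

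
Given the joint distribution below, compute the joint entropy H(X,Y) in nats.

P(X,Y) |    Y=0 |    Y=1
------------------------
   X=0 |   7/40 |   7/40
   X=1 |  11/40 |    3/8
1.3329 nats

Joint entropy is H(X,Y) = -Σ_{x,y} p(x,y) log p(x,y).

Summing over all non-zero entries:
H(X,Y) = -[7/40·log_e(7/40) + 7/40·log_e(7/40) + 11/40·log_e(11/40) + 3/8·log_e(3/8)]
H(X,Y) = 1.3329 nats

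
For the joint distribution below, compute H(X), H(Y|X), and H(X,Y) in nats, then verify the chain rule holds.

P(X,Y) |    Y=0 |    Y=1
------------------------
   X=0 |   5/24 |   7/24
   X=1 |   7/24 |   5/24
H(X,Y) = 1.3723, H(X) = 0.6931, H(Y|X) = 0.6792 (all in nats)

Chain rule: H(X,Y) = H(X) + H(Y|X)

Left side — joint entropy directly:
H(X,Y) = -Σ p(x,y) log p(x,y) = 1.3723 nats

Right side — compute H(Y|X) from the conditional distributions:
P(X) = (1/2, 1/2), so H(X) = 0.6931 nats
H(Y|X) = Σ_x P(X=x) · H(Y|X=x):
  P(Y|X=0) = (5/12, 7/12), H(Y|X=0) = 0.6792, weight P(X=0) = 1/2
  P(Y|X=1) = (7/12, 5/12), H(Y|X=1) = 0.6792, weight P(X=1) = 1/2
H(Y|X) = 0.6792 nats

H(X) + H(Y|X) = 0.6931 + 0.6792 = 1.3723 nats

Both sides equal 1.3723 nats. ✓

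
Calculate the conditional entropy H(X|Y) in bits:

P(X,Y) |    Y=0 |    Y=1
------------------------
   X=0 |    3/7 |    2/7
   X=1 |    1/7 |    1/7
0.8571 bits

Using the chain rule: H(X|Y) = H(X,Y) - H(Y)

First, compute H(X,Y) = 1.8424 bits

Marginal P(Y) = (4/7, 3/7)
H(Y) = 0.9852 bits

H(X|Y) = H(X,Y) - H(Y) = 1.8424 - 0.9852 = 0.8571 bits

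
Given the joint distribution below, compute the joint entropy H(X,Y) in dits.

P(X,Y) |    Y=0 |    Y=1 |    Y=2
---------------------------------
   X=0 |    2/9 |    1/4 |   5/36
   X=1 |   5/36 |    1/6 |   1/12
0.7534 dits

Joint entropy is H(X,Y) = -Σ_{x,y} p(x,y) log p(x,y).

Summing over all non-zero entries:
H(X,Y) = -[2/9·log_10(2/9) + 1/4·log_10(1/4) + 5/36·log_10(5/36) + 5/36·log_10(5/36) + 1/6·log_10(1/6) + 1/12·log_10(1/12)]
H(X,Y) = 0.7534 dits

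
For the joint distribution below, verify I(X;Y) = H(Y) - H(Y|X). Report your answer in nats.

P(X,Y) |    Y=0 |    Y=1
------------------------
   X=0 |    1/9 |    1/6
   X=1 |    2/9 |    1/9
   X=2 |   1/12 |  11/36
I(X;Y) = 0.0780 nats

Mutual information has multiple equivalent forms:
- I(X;Y) = H(X) - H(X|Y)
- I(X;Y) = H(Y) - H(Y|X)
- I(X;Y) = H(X) + H(Y) - H(X,Y)

Computing all quantities:
H(X) = 1.0893, H(Y) = 0.6792, H(X,Y) = 1.6905
H(X|Y) = 1.0113, H(Y|X) = 0.6012

Verification:
H(X) - H(X|Y) = 1.0893 - 1.0113 = 0.0780
H(Y) - H(Y|X) = 0.6792 - 0.6012 = 0.0780
H(X) + H(Y) - H(X,Y) = 1.0893 + 0.6792 - 1.6905 = 0.0780

All forms give I(X;Y) = 0.0780 nats. ✓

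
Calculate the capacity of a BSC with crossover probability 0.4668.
0.0032 bits

For a binary symmetric channel (BSC) with error probability p:
Capacity C = 1 - H(p) bits per symbol

where H(p) = -p log₂(p) - (1-p) log₂(1-p) is the binary entropy function.

H(0.4668) = 0.9968 bits
C = 1 - 0.9968 = 0.0032 bits per symbol

This means we can reliably transmit up to 0.0032 bits of information per channel use.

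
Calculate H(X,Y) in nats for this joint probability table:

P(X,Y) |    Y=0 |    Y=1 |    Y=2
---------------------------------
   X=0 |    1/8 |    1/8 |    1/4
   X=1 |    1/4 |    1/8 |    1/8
1.7329 nats

Joint entropy is H(X,Y) = -Σ_{x,y} p(x,y) log p(x,y).

Summing over all non-zero entries:
H(X,Y) = -[1/8·log_e(1/8) + 1/8·log_e(1/8) + 1/4·log_e(1/4) + 1/4·log_e(1/4) + 1/8·log_e(1/8) + 1/8·log_e(1/8)]
H(X,Y) = 1.7329 nats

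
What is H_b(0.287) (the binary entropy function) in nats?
0.5994 nats

The binary entropy function is:
H(p) = -p log(p) - (1-p) log(1-p)

H(0.287) = -0.287 × log_e(0.287) - 0.713 × log_e(0.713)
H(0.287) = 0.5994 nats

Note: Binary entropy is maximized at p=0.5 (H=1 bit) and minimized at p=0 or p=1 (H=0).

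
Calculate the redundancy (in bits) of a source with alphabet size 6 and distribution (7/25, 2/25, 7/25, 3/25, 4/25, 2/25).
0.1834 bits

Redundancy measures how far a source is from maximum entropy:
R = H_max - H(X)

Maximum entropy for 6 symbols: H_max = log_2(6) = 2.5850 bits
Actual entropy: H(X) = 2.4015 bits
Redundancy: R = 2.5850 - 2.4015 = 0.1834 bits

This redundancy represents potential for compression: the source could be compressed by 0.1834 bits per symbol.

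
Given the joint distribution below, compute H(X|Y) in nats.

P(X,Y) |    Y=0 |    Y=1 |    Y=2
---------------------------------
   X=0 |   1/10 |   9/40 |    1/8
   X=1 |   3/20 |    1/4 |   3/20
0.6863 nats

Using the chain rule: H(X|Y) = H(X,Y) - H(Y)

First, compute H(X,Y) = 1.7415 nats

Marginal P(Y) = (1/4, 19/40, 11/40)
H(Y) = 1.0552 nats

H(X|Y) = H(X,Y) - H(Y) = 1.7415 - 1.0552 = 0.6863 nats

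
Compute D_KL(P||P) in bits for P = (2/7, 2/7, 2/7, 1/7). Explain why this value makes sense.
0.0000 bits

KL divergence satisfies the Gibbs inequality: D_KL(P||Q) ≥ 0 for all distributions P, Q.

D_KL(P||Q) = Σ p(x) log(p(x)/q(x))
Each term is p(x) × log_2(p(x)/p(x)) = p(x) × log_2(1) = 0, so the sum is 0.
D_KL(P||Q) = 0.0000 bits

When P = Q, the KL divergence is exactly 0, as there is no 'divergence' between identical distributions.

This non-negativity is a fundamental property: relative entropy cannot be negative because it measures how different Q is from P.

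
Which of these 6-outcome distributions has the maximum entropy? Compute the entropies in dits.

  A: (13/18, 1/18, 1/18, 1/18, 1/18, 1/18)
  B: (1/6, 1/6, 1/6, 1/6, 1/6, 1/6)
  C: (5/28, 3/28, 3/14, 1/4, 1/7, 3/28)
B

For a discrete distribution over n outcomes, entropy is maximized by the uniform distribution.

Computing entropies:
H(A) = 0.4508 dits
H(B) = 0.7782 dits
H(C) = 0.7561 dits

The uniform distribution (where all probabilities equal 1/6) achieves the maximum entropy of log_10(6) = 0.7782 dits.

Distribution B has the highest entropy.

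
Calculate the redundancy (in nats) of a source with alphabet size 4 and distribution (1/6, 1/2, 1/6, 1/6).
0.1438 nats

Redundancy measures how far a source is from maximum entropy:
R = H_max - H(X)

Maximum entropy for 4 symbols: H_max = log_e(4) = 1.3863 nats
Actual entropy: H(X) = 1.2425 nats
Redundancy: R = 1.3863 - 1.2425 = 0.1438 nats

This redundancy represents potential for compression: the source could be compressed by 0.1438 nats per symbol.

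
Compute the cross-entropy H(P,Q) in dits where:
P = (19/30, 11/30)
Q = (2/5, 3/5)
0.3334 dits

Cross-entropy: H(P,Q) = -Σ p(x) log q(x)

Alternatively: H(P,Q) = H(P) + D_KL(P||Q)
H(P) = 0.2854 dits
D_KL(P||Q) = 0.0480 dits

H(P,Q) = 0.2854 + 0.0480 = 0.3334 dits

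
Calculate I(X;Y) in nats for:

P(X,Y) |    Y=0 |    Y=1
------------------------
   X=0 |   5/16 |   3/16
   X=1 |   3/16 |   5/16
0.0316 nats

Mutual information: I(X;Y) = H(X) + H(Y) - H(X,Y)

Marginals:
P(X) = (1/2, 1/2), H(X) = 0.6931 nats
P(Y) = (1/2, 1/2), H(Y) = 0.6931 nats

Joint entropy: H(X,Y) = 1.3547 nats

I(X;Y) = 0.6931 + 0.6931 - 1.3547 = 0.0316 nats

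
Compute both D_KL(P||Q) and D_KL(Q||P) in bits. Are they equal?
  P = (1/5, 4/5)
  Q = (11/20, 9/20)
D_KL(P||Q) = 0.3722, D_KL(Q||P) = 0.4292

KL divergence is not symmetric: D_KL(P||Q) ≠ D_KL(Q||P) in general.

D_KL(P||Q) = 0.3722 bits
D_KL(Q||P) = 0.4292 bits

No, they are not equal!

This asymmetry is why KL divergence is not a true distance metric.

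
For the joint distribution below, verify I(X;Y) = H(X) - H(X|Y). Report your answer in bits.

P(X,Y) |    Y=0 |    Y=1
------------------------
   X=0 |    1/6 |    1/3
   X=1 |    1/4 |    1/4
I(X;Y) = 0.0207 bits

Mutual information has multiple equivalent forms:
- I(X;Y) = H(X) - H(X|Y)
- I(X;Y) = H(Y) - H(Y|X)
- I(X;Y) = H(X) + H(Y) - H(X,Y)

Computing all quantities:
H(X) = 1.0000, H(Y) = 0.9799, H(X,Y) = 1.9591
H(X|Y) = 0.9793, H(Y|X) = 0.9591

Verification:
H(X) - H(X|Y) = 1.0000 - 0.9793 = 0.0207
H(Y) - H(Y|X) = 0.9799 - 0.9591 = 0.0207
H(X) + H(Y) - H(X,Y) = 1.0000 + 0.9799 - 1.9591 = 0.0207

All forms give I(X;Y) = 0.0207 bits. ✓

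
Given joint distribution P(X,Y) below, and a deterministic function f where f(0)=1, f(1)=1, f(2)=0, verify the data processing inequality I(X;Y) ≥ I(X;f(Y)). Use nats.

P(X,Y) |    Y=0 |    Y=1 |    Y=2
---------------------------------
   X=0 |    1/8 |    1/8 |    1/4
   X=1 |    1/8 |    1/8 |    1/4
I(X;Y) = 0.0000, I(X;f(Y)) = 0.0000, inequality holds: 0.0000 ≥ 0.0000

Data Processing Inequality: For any Markov chain X → Y → Z, we have I(X;Y) ≥ I(X;Z).

Here Z = f(Y) is a deterministic function of Y, forming X → Y → Z.

Original I(X;Y) = 0.0000 nats

After applying f:
P(X,Z) where Z=f(Y):
- P(X,Z=0) = P(X,Y=2)
- P(X,Z=1) = P(X,Y=0) + P(X,Y=1)

I(X;Z) = I(X;f(Y)) = 0.0000 nats

Verification: 0.0000 ≥ 0.0000 ✓

Information cannot be created by processing; the function f can only lose information about X.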